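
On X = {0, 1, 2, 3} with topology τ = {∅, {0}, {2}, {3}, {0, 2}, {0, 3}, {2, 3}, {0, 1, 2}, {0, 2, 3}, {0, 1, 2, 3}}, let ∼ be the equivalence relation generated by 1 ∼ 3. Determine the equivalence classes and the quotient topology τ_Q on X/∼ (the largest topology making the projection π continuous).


X/∼ = {[0], [1=3], [2]}; |τ_Q| = 5.

Equivalence classes: [0], [1=3], [2].
Quotient map π: X → X/∼ sends 0 ↦ [0], 1 ↦ [1=3], 2 ↦ [2], 3 ↦ [1=3].
For each subset V ⊆ X/∼, compute π^{-1}(V) ⊆ X and check whether π^{-1}(V) ∈ τ. V is open in τ_Q iff π^{-1}(V) ∈ τ.
  V = {}: π^{-1}(V) = ∅ ∈ τ ✓.
  V = {[0]}: π^{-1}(V) = {0} ∈ τ ✓.
  V = {[1=3]}: π^{-1}(V) = {1, 3} ∉ τ ✗.
  V = {[0], [1=3]}: π^{-1}(V) = {0, 1, 3} ∉ τ ✗.
  V = {[2]}: π^{-1}(V) = {2} ∈ τ ✓.
  V = {[0], [2]}: π^{-1}(V) = {0, 2} ∈ τ ✓.
  V = {[1=3], [2]}: π^{-1}(V) = {1, 2, 3} ∉ τ ✗.
  V = {[0], [1=3], [2]}: π^{-1}(V) = {0, 1, 2, 3} ∈ τ ✓.
Open sets in the quotient: τ_Q = {{}, {[0]}, {[2]}, {[0], [2]}, {[0], [1=3], [2]}} (5 elements).


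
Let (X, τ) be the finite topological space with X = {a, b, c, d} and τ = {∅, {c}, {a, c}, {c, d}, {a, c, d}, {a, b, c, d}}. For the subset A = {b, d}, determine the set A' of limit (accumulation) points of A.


A' = {b}

For each x ∈ X, list the open sets U ∈ τ with x ∈ U, then check whether U ∩ (A ∖ {x}) ≠ ∅ for every such U.
  x = a: open {a, c} ∋ x has {a, c} ∩ (A ∖ {a}) = ∅, so x is NOT a limit point.
  x = b: opens ∋ x are {a, b, c, d}; each meets A ∖ {b}, so x IS a limit point.
  x = c: open {c} ∋ x has {c} ∩ (A ∖ {c}) = ∅, so x is NOT a limit point.
  x = d: open {c, d} ∋ x has {c, d} ∩ (A ∖ {d}) = ∅, so x is NOT a limit point.
Collecting: A' = {b}.


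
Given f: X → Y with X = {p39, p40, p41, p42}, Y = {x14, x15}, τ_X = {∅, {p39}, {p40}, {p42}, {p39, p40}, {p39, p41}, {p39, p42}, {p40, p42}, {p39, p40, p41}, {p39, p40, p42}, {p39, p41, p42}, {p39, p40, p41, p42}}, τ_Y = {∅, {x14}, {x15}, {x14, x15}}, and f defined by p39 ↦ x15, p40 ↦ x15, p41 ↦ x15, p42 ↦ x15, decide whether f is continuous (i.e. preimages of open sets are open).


f IS continuous.

Compute f^{-1}(U) for each U ∈ τ_Y:
  U = ∅: f^{-1}(U) = ∅ ∈ τ_X ✓.
  U = {x14}: f^{-1}(U) = ∅ ∈ τ_X ✓.
  U = {x15}: f^{-1}(U) = {p39, p40, p41, p42} ∈ τ_X ✓.
  U = {x14, x15}: f^{-1}(U) = {p39, p40, p41, p42} ∈ τ_X ✓.
Every preimage lies in τ_X, so f IS continuous.


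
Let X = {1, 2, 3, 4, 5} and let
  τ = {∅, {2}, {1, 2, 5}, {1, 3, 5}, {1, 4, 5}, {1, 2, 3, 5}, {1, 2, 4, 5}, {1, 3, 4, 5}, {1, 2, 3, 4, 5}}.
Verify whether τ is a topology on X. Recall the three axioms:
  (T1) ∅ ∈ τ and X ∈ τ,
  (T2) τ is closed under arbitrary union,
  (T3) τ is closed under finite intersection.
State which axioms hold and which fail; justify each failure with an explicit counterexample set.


τ is NOT a topology on X.

Axiom (T1): ∅ ∈ τ? Yes; X ∈ τ? Yes.
Axiom (T2/T3): check pairwise unions and intersections of members of τ.
Counterexample for (T3): {1, 2, 5} ∩ {1, 3, 5} = {1, 5} ∉ τ. Therefore τ is NOT a topology.


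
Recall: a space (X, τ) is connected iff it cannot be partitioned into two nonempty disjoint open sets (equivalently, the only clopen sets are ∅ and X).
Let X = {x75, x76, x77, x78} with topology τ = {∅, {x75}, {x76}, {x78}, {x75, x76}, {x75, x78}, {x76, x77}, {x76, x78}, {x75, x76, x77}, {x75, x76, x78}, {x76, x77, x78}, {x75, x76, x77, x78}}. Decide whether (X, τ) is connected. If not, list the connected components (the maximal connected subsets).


(X, τ) is disconnected; components = [{x75}, {x78}, {x76, x77}].

Find clopen sets (U ∈ τ with X ∖ U ∈ τ):
  U = ∅, X ∖ U = {x75, x76, x77, x78} — both open, so U is clopen.
  U = {x75}, X ∖ U = {x76, x77, x78} — both open, so U is clopen.
  U = {x78}, X ∖ U = {x75, x76, x77} — both open, so U is clopen.
  U = {x75, x78}, X ∖ U = {x76, x77} — both open, so U is clopen.
  U = {x76, x77}, X ∖ U = {x75, x78} — both open, so U is clopen.
  U = {x75, x76, x77}, X ∖ U = {x78} — both open, so U is clopen.
  U = {x76, x77, x78}, X ∖ U = {x75} — both open, so U is clopen.
  U = {x75, x76, x77, x78}, X ∖ U = ∅ — both open, so U is clopen.
Nontrivial clopen(s) exist: e.g. {x75, x78}. So (X, τ) is disconnected.
Compute connected components by grouping points that agree on all clopens:
  component: {x75}
  component: {x78}
  component: {x76, x77}


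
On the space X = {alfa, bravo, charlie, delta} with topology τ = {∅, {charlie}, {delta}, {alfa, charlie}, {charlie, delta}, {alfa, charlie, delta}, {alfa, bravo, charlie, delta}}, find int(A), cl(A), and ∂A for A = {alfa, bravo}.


int(A) = ∅, cl(A) = {alfa, bravo}, ∂A = {alfa, bravo}.

Closed sets in (X, τ) are complements of opens:
  closed(X, τ) = {∅, {bravo}, {alfa, bravo}, {bravo, delta}, {alfa, bravo, charlie}, {alfa, bravo, delta}, {alfa, bravo, charlie, delta}}.
int(A) = ⋃ {U ∈ τ : U ⊆ A}. Opens contained in A: ∅.
Taking the union of these: int(A) = ∅.
cl(A) = ⋂ {C closed : A ⊆ C}. Closed sets containing A: {alfa, bravo}, {alfa, bravo, charlie}, {alfa, bravo, delta}, {alfa, bravo, charlie, delta}.
Intersecting these: cl(A) = {alfa, bravo}.
∂A = cl(A) ∖ int(A) = {alfa, bravo} ∖ ∅ = {alfa, bravo}.


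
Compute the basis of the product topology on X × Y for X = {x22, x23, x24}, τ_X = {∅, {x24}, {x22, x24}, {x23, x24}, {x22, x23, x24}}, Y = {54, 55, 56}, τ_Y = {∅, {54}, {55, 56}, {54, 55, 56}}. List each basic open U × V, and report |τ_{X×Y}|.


Basis B = {∅ × ∅, {x24} × {54}, {x22, x24} × {54}, {x23, x24} × {54}, {x24} × {55, 56}, {x22, x23, x24} × {54}, {x24} × {54, 55, 56}, {x22, x24} × {55, 56}, {x23, x24} × {55, 56}, {x22, x24} × {54, 55, 56}, {x22, x23, x24} × {55, 56}, {x23, x24} × {54, 55, 56}, {x22, x23, x24} × {54, 55, 56}}; |τ_{X×Y}| = 25.

Enumerate products U × V with U ∈ τ_X, V ∈ τ_Y (deduplicated):
  ∅ × ∅ = {} (∅)
  {x24} × {54} = {(x24,54)}
  {x22, x24} × {54} = {(x22,54), (x24,54)}
  {x23, x24} × {54} = {(x23,54), (x24,54)}
  {x24} × {55, 56} = {(x24,55), (x24,56)}
  {x22, x23, x24} × {54} = {(x22,54), (x23,54), (x24,54)}
  {x24} × {54, 55, 56} = {(x24,54), (x24,55), (x24,56)}
  {x22, x24} × {55, 56} = {(x22,55), (x22,56), (x24,55), (x24,56)}
  {x23, x24} × {55, 56} = {(x23,55), (x23,56), (x24,55), (x24,56)}
  {x22, x24} × {54, 55, 56} = {(x22,54), (x22,55), (x22,56), (x24,54), (x24,55), (x24,56)}
  {x22, x23, x24} × {55, 56} = {(x22,55), (x22,56), (x23,55), (x23,56), (x24,55), (x24,56)}
  {x23, x24} × {54, 55, 56} = {(x23,54), (x23,55), (x23,56), (x24,54), (x24,55), (x24,56)}
  {x22, x23, x24} × {54, 55, 56} = {(x22,54), (x22,55), (x22,56), (x23,54), (x23,55), (x23,56), (x24,54), (x24,55), (x24,56)}
These 13 distinct sets form the basis B.
Close under arbitrary unions to get τ_{X×Y}; counting gives |τ_{X×Y}| = 25.


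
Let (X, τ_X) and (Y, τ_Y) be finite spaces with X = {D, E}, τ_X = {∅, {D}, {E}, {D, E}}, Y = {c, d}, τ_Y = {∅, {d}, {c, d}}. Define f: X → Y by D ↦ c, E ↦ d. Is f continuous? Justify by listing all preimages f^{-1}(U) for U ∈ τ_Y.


f IS continuous.

Compute f^{-1}(U) for each U ∈ τ_Y:
  U = ∅: f^{-1}(U) = ∅ ∈ τ_X ✓.
  U = {d}: f^{-1}(U) = {E} ∈ τ_X ✓.
  U = {c, d}: f^{-1}(U) = {D, E} ∈ τ_X ✓.
Every preimage lies in τ_X, so f IS continuous.


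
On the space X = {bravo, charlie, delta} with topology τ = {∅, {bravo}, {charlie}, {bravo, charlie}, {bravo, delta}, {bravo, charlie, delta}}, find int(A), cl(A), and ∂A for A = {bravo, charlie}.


int(A) = {bravo, charlie}, cl(A) = {bravo, charlie, delta}, ∂A = {delta}.

Closed sets in (X, τ) are complements of opens:
  closed(X, τ) = {∅, {charlie}, {delta}, {bravo, delta}, {charlie, delta}, {bravo, charlie, delta}}.
int(A) = ⋃ {U ∈ τ : U ⊆ A}. Opens contained in A: ∅, {bravo}, {charlie}, {bravo, charlie}.
Taking the union of these: int(A) = {bravo, charlie}.
cl(A) = ⋂ {C closed : A ⊆ C}. Closed sets containing A: {bravo, charlie, delta}.
Intersecting these: cl(A) = {bravo, charlie, delta}.
∂A = cl(A) ∖ int(A) = {bravo, charlie, delta} ∖ {bravo, charlie} = {delta}.


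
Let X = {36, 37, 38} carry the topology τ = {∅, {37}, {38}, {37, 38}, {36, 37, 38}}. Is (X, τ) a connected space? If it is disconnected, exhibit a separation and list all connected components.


(X, τ) is connected.

Find clopen sets (U ∈ τ with X ∖ U ∈ τ):
  U = ∅, X ∖ U = {36, 37, 38} — both open, so U is clopen.
  U = {36, 37, 38}, X ∖ U = ∅ — both open, so U is clopen.
Only trivial clopens (∅ and X) exist, so (X, τ) is connected.
Compute connected components by grouping points that agree on all clopens:
  component: {36, 37, 38}


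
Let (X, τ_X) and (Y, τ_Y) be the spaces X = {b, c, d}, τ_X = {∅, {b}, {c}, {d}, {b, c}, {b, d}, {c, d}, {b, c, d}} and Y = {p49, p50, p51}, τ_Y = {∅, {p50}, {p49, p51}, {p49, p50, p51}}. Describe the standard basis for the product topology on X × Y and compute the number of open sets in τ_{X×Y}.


Basis B = {∅ × ∅, {b} × {p50}, {c} × {p50}, {d} × {p50}, {b} × {p49, p51}, {b, c} × {p50}, {b, d} × {p50}, {c} × {p49, p51}, {c, d} × {p50}, {d} × {p49, p51}, {b} × {p49, p50, p51}, {b, c, d} × {p50}, {c} × {p49, p50, p51}, {d} × {p49, p50, p51}, {b, c} × {p49, p51}, {b, d} × {p49, p51}, {c, d} × {p49, p51}, {b, c} × {p49, p50, p51}, {b, d} × {p49, p50, p51}, {b, c, d} × {p49, p51}, {c, d} × {p49, p50, p51}, {b, c, d} × {p49, p50, p51}}; |τ_{X×Y}| = 64.

Enumerate products U × V with U ∈ τ_X, V ∈ τ_Y (deduplicated):
  ∅ × ∅ = {} (∅)
  {b} × {p50} = {(b,p50)}
  {c} × {p50} = {(c,p50)}
  {d} × {p50} = {(d,p50)}
  {b} × {p49, p51} = {(b,p49), (b,p51)}
  {b, c} × {p50} = {(b,p50), (c,p50)}
  {b, d} × {p50} = {(b,p50), (d,p50)}
  {c} × {p49, p51} = {(c,p49), (c,p51)}
  {c, d} × {p50} = {(c,p50), (d,p50)}
  {d} × {p49, p51} = {(d,p49), (d,p51)}
  {b} × {p49, p50, p51} = {(b,p49), (b,p50), (b,p51)}
  {b, c, d} × {p50} = {(b,p50), (c,p50), (d,p50)}
  {c} × {p49, p50, p51} = {(c,p49), (c,p50), (c,p51)}
  {d} × {p49, p50, p51} = {(d,p49), (d,p50), (d,p51)}
  {b, c} × {p49, p51} = {(b,p49), (b,p51), (c,p49), (c,p51)}
  {b, d} × {p49, p51} = {(b,p49), (b,p51), (d,p49), (d,p51)}
  {c, d} × {p49, p51} = {(c,p49), (c,p51), (d,p49), (d,p51)}
  {b, c} × {p49, p50, p51} = {(b,p49), (b,p50), (b,p51), (c,p49), (c,p50), (c,p51)}
  {b, d} × {p49, p50, p51} = {(b,p49), (b,p50), (b,p51), (d,p49), (d,p50), (d,p51)}
  {b, c, d} × {p49, p51} = {(b,p49), (b,p51), (c,p49), (c,p51), (d,p49), (d,p51)}
  {c, d} × {p49, p50, p51} = {(c,p49), (c,p50), (c,p51), (d,p49), (d,p50), (d,p51)}
  {b, c, d} × {p49, p50, p51} = {(b,p49), (b,p50), (b,p51), (c,p49), (c,p50), (c,p51), (d,p49), (d,p50), (d,p51)}
These 22 distinct sets form the basis B.
Close under arbitrary unions to get τ_{X×Y}; counting gives |τ_{X×Y}| = 64.


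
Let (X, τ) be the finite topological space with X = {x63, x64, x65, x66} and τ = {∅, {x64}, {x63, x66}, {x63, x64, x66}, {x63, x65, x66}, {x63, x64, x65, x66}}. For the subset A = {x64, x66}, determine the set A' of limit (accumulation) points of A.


A' = {x63, x65}

For each x ∈ X, list the open sets U ∈ τ with x ∈ U, then check whether U ∩ (A ∖ {x}) ≠ ∅ for every such U.
  x = x63: opens ∋ x are {x63, x66}, {x63, x64, x66}, {x63, x65, x66}, {x63, x64, x65, x66}; each meets A ∖ {x63}, so x IS a limit point.
  x = x64: open {x64} ∋ x has {x64} ∩ (A ∖ {x64}) = ∅, so x is NOT a limit point.
  x = x65: opens ∋ x are {x63, x65, x66}, {x63, x64, x65, x66}; each meets A ∖ {x65}, so x IS a limit point.
  x = x66: open {x63, x66} ∋ x has {x63, x66} ∩ (A ∖ {x66}) = ∅, so x is NOT a limit point.
Collecting: A' = {x63, x65}.


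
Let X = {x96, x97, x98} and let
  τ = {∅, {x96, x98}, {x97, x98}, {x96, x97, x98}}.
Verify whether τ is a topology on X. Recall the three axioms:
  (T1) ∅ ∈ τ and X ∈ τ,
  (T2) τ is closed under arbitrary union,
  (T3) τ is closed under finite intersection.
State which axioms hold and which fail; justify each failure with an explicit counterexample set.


τ is NOT a topology on X.

Axiom (T1): ∅ ∈ τ? Yes; X ∈ τ? Yes.
Axiom (T2/T3): check pairwise unions and intersections of members of τ.
Counterexample for (T3): {x96, x98} ∩ {x97, x98} = {x98} ∉ τ. Therefore τ is NOT a topology.


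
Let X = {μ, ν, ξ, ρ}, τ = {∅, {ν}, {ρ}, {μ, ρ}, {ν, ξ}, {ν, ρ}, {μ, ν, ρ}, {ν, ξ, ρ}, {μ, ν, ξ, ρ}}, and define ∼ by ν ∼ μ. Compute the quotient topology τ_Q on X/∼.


X/∼ = {[μ=ν], [ξ], [ρ]}; |τ_Q| = 4.

Equivalence classes: [μ=ν], [ξ], [ρ].
Quotient map π: X → X/∼ sends μ ↦ [μ=ν], ν ↦ [μ=ν], ξ ↦ [ξ], ρ ↦ [ρ].
For each subset V ⊆ X/∼, compute π^{-1}(V) ⊆ X and check whether π^{-1}(V) ∈ τ. V is open in τ_Q iff π^{-1}(V) ∈ τ.
  V = {}: π^{-1}(V) = ∅ ∈ τ ✓.
  V = {[μ=ν]}: π^{-1}(V) = {μ, ν} ∉ τ ✗.
  V = {[ξ]}: π^{-1}(V) = {ξ} ∉ τ ✗.
  V = {[μ=ν], [ξ]}: π^{-1}(V) = {μ, ν, ξ} ∉ τ ✗.
  V = {[ρ]}: π^{-1}(V) = {ρ} ∈ τ ✓.
  V = {[μ=ν], [ρ]}: π^{-1}(V) = {μ, ν, ρ} ∈ τ ✓.
  V = {[ξ], [ρ]}: π^{-1}(V) = {ξ, ρ} ∉ τ ✗.
  V = {[μ=ν], [ξ], [ρ]}: π^{-1}(V) = {μ, ν, ξ, ρ} ∈ τ ✓.
Open sets in the quotient: τ_Q = {{}, {[ρ]}, {[μ=ν], [ρ]}, {[μ=ν], [ξ], [ρ]}} (4 elements).


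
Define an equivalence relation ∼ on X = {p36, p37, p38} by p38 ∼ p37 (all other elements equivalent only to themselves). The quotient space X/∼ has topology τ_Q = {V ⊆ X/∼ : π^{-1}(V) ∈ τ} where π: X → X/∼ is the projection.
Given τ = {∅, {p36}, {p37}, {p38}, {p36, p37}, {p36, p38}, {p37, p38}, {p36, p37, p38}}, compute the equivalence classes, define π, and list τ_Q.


X/∼ = {[p36], [p37=p38]}; |τ_Q| = 4.

Equivalence classes: [p36], [p37=p38].
Quotient map π: X → X/∼ sends p36 ↦ [p36], p37 ↦ [p37=p38], p38 ↦ [p37=p38].
For each subset V ⊆ X/∼, compute π^{-1}(V) ⊆ X and check whether π^{-1}(V) ∈ τ. V is open in τ_Q iff π^{-1}(V) ∈ τ.
  V = {}: π^{-1}(V) = ∅ ∈ τ ✓.
  V = {[p36]}: π^{-1}(V) = {p36} ∈ τ ✓.
  V = {[p37=p38]}: π^{-1}(V) = {p37, p38} ∈ τ ✓.
  V = {[p36], [p37=p38]}: π^{-1}(V) = {p36, p37, p38} ∈ τ ✓.
Open sets in the quotient: τ_Q = {{}, {[p36]}, {[p37=p38]}, {[p36], [p37=p38]}} (4 elements).


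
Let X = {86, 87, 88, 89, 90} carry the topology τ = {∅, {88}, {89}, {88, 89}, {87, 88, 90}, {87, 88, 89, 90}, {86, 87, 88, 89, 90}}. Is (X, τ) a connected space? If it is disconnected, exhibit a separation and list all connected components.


(X, τ) is connected.

Find clopen sets (U ∈ τ with X ∖ U ∈ τ):
  U = ∅, X ∖ U = {86, 87, 88, 89, 90} — both open, so U is clopen.
  U = {86, 87, 88, 89, 90}, X ∖ U = ∅ — both open, so U is clopen.
Only trivial clopens (∅ and X) exist, so (X, τ) is connected.
Compute connected components by grouping points that agree on all clopens:
  component: {86, 87, 88, 89, 90}


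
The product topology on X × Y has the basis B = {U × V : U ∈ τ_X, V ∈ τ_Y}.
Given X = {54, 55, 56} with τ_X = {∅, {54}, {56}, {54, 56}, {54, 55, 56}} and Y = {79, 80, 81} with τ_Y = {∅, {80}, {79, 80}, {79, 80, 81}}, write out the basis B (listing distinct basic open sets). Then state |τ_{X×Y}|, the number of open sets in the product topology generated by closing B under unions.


Basis B = {∅ × ∅, {54} × {80}, {56} × {80}, {54} × {79, 80}, {54, 56} × {80}, {56} × {79, 80}, {54} × {79, 80, 81}, {54, 55, 56} × {80}, {56} × {79, 80, 81}, {54, 56} × {79, 80}, {54, 56} × {79, 80, 81}, {54, 55, 56} × {79, 80}, {54, 55, 56} × {79, 80, 81}}; |τ_{X×Y}| = 30.

Enumerate products U × V with U ∈ τ_X, V ∈ τ_Y (deduplicated):
  ∅ × ∅ = {} (∅)
  {54} × {80} = {(54,80)}
  {56} × {80} = {(56,80)}
  {54} × {79, 80} = {(54,79), (54,80)}
  {54, 56} × {80} = {(54,80), (56,80)}
  {56} × {79, 80} = {(56,79), (56,80)}
  {54} × {79, 80, 81} = {(54,79), (54,80), (54,81)}
  {54, 55, 56} × {80} = {(54,80), (55,80), (56,80)}
  {56} × {79, 80, 81} = {(56,79), (56,80), (56,81)}
  {54, 56} × {79, 80} = {(54,79), (54,80), (56,79), (56,80)}
  {54, 56} × {79, 80, 81} = {(54,79), (54,80), (54,81), (56,79), (56,80), (56,81)}
  {54, 55, 56} × {79, 80} = {(54,79), (54,80), (55,79), (55,80), (56,79), (56,80)}
  {54, 55, 56} × {79, 80, 81} = {(54,79), (54,80), (54,81), (55,79), (55,80), (55,81), (56,79), (56,80), (56,81)}
These 13 distinct sets form the basis B.
Close under arbitrary unions to get τ_{X×Y}; counting gives |τ_{X×Y}| = 30.


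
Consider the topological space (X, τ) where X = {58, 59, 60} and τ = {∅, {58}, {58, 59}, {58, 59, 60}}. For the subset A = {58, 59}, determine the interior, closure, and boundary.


int(A) = {58, 59}, cl(A) = {58, 59, 60}, ∂A = {60}.

Closed sets in (X, τ) are complements of opens:
  closed(X, τ) = {∅, {60}, {59, 60}, {58, 59, 60}}.
int(A) = ⋃ {U ∈ τ : U ⊆ A}. Opens contained in A: ∅, {58}, {58, 59}.
Taking the union of these: int(A) = {58, 59}.
cl(A) = ⋂ {C closed : A ⊆ C}. Closed sets containing A: {58, 59, 60}.
Intersecting these: cl(A) = {58, 59, 60}.
∂A = cl(A) ∖ int(A) = {58, 59, 60} ∖ {58, 59} = {60}.


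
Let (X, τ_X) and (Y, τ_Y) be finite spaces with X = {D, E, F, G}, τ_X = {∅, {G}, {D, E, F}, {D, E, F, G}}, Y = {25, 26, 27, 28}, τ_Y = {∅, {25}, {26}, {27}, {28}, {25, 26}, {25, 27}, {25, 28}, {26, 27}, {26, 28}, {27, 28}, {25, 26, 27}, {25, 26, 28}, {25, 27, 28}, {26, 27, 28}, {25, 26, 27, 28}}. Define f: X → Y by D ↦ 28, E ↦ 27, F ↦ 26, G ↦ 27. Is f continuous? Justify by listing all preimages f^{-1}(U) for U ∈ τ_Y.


f is NOT continuous.

Compute f^{-1}(U) for each U ∈ τ_Y:
  U = ∅: f^{-1}(U) = ∅ ∈ τ_X ✓.
  U = {25}: f^{-1}(U) = ∅ ∈ τ_X ✓.
  U = {26}: f^{-1}(U) = {F} ∉ τ_X ✗.
  U = {27}: f^{-1}(U) = {E, G} ∉ τ_X ✗.
  U = {28}: f^{-1}(U) = {D} ∉ τ_X ✗.
  U = {25, 26}: f^{-1}(U) = {F} ∉ τ_X ✗.
  U = {25, 27}: f^{-1}(U) = {E, G} ∉ τ_X ✗.
  U = {25, 28}: f^{-1}(U) = {D} ∉ τ_X ✗.
  U = {26, 27}: f^{-1}(U) = {E, F, G} ∉ τ_X ✗.
  U = {26, 28}: f^{-1}(U) = {D, F} ∉ τ_X ✗.
  U = {27, 28}: f^{-1}(U) = {D, E, G} ∉ τ_X ✗.
  U = {25, 26, 27}: f^{-1}(U) = {E, F, G} ∉ τ_X ✗.
  U = {25, 26, 28}: f^{-1}(U) = {D, F} ∉ τ_X ✗.
  U = {25, 27, 28}: f^{-1}(U) = {D, E, G} ∉ τ_X ✗.
  U = {26, 27, 28}: f^{-1}(U) = {D, E, F, G} ∈ τ_X ✓.
  U = {25, 26, 27, 28}: f^{-1}(U) = {D, E, F, G} ∈ τ_X ✓.
Found U = {26} with f^{-1}(U) = {F} not in τ_X. Therefore f is NOT continuous.


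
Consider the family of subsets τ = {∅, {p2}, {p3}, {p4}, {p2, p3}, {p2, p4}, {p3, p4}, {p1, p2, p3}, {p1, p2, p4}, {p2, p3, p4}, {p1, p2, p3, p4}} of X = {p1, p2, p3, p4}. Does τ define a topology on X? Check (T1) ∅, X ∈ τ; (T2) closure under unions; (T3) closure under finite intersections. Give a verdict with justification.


τ is NOT a topology on X.

Axiom (T1): ∅ ∈ τ? Yes; X ∈ τ? Yes.
Axiom (T2/T3): check pairwise unions and intersections of members of τ.
Counterexample for (T3): {p1, p2, p3} ∩ {p1, p2, p4} = {p1, p2} ∉ τ. Therefore τ is NOT a topology.


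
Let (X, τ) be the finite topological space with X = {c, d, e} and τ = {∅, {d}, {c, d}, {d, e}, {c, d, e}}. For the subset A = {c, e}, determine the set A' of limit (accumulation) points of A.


A' = ∅

For each x ∈ X, list the open sets U ∈ τ with x ∈ U, then check whether U ∩ (A ∖ {x}) ≠ ∅ for every such U.
  x = c: open {c, d} ∋ x has {c, d} ∩ (A ∖ {c}) = ∅, so x is NOT a limit point.
  x = d: open {d} ∋ x has {d} ∩ (A ∖ {d}) = ∅, so x is NOT a limit point.
  x = e: open {d, e} ∋ x has {d, e} ∩ (A ∖ {e}) = ∅, so x is NOT a limit point.
Collecting: A' = ∅.


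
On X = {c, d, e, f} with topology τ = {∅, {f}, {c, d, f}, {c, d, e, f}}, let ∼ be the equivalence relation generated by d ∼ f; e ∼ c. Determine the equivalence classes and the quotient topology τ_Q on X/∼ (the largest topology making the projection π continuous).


X/∼ = {[c=e], [d=f]}; |τ_Q| = 2.

Equivalence classes: [c=e], [d=f].
Quotient map π: X → X/∼ sends c ↦ [c=e], d ↦ [d=f], e ↦ [c=e], f ↦ [d=f].
For each subset V ⊆ X/∼, compute π^{-1}(V) ⊆ X and check whether π^{-1}(V) ∈ τ. V is open in τ_Q iff π^{-1}(V) ∈ τ.
  V = {}: π^{-1}(V) = ∅ ∈ τ ✓.
  V = {[c=e]}: π^{-1}(V) = {c, e} ∉ τ ✗.
  V = {[d=f]}: π^{-1}(V) = {d, f} ∉ τ ✗.
  V = {[c=e], [d=f]}: π^{-1}(V) = {c, d, e, f} ∈ τ ✓.
Open sets in the quotient: τ_Q = {{}, {[c=e], [d=f]}} (2 elements).


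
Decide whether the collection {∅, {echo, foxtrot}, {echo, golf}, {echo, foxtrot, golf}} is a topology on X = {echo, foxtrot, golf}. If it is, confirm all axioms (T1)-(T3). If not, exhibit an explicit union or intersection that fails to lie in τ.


τ is NOT a topology on X.

Axiom (T1): ∅ ∈ τ? Yes; X ∈ τ? Yes.
Axiom (T2/T3): check pairwise unions and intersections of members of τ.
Counterexample for (T3): {echo, foxtrot} ∩ {echo, golf} = {echo} ∉ τ. Therefore τ is NOT a topology.


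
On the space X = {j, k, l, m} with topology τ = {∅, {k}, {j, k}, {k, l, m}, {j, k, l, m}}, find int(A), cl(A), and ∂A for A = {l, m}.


int(A) = ∅, cl(A) = {l, m}, ∂A = {l, m}.

Closed sets in (X, τ) are complements of opens:
  closed(X, τ) = {∅, {j}, {l, m}, {j, l, m}, {j, k, l, m}}.
int(A) = ⋃ {U ∈ τ : U ⊆ A}. Opens contained in A: ∅.
Taking the union of these: int(A) = ∅.
cl(A) = ⋂ {C closed : A ⊆ C}. Closed sets containing A: {l, m}, {j, l, m}, {j, k, l, m}.
Intersecting these: cl(A) = {l, m}.
∂A = cl(A) ∖ int(A) = {l, m} ∖ ∅ = {l, m}.


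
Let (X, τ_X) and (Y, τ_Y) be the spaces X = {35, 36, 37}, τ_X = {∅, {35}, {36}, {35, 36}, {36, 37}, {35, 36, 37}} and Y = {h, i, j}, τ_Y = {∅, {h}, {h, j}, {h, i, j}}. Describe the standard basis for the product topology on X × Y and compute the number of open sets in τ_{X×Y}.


Basis B = {∅ × ∅, {35} × {h}, {36} × {h}, {35} × {h, j}, {35, 36} × {h}, {36} × {h, j}, {36, 37} × {h}, {35} × {h, i, j}, {35, 36, 37} × {h}, {36} × {h, i, j}, {35, 36} × {h, j}, {36, 37} × {h, j}, {35, 36} × {h, i, j}, {35, 36, 37} × {h, j}, {36, 37} × {h, i, j}, {35, 36, 37} × {h, i, j}}; |τ_{X×Y}| = 40.

Enumerate products U × V with U ∈ τ_X, V ∈ τ_Y (deduplicated):
  ∅ × ∅ = {} (∅)
  {35} × {h} = {(35,h)}
  {36} × {h} = {(36,h)}
  {35} × {h, j} = {(35,h), (35,j)}
  {35, 36} × {h} = {(35,h), (36,h)}
  {36} × {h, j} = {(36,h), (36,j)}
  {36, 37} × {h} = {(36,h), (37,h)}
  {35} × {h, i, j} = {(35,h), (35,i), (35,j)}
  {35, 36, 37} × {h} = {(35,h), (36,h), (37,h)}
  {36} × {h, i, j} = {(36,h), (36,i), (36,j)}
  {35, 36} × {h, j} = {(35,h), (35,j), (36,h), (36,j)}
  {36, 37} × {h, j} = {(36,h), (36,j), (37,h), (37,j)}
  {35, 36} × {h, i, j} = {(35,h), (35,i), (35,j), (36,h), (36,i), (36,j)}
  {35, 36, 37} × {h, j} = {(35,h), (35,j), (36,h), (36,j), (37,h), (37,j)}
  {36, 37} × {h, i, j} = {(36,h), (36,i), (36,j), (37,h), (37,i), (37,j)}
  {35, 36, 37} × {h, i, j} = {(35,h), (35,i), (35,j), (36,h), (36,i), (36,j), (37,h), (37,i), (37,j)}
These 16 distinct sets form the basis B.
Close under arbitrary unions to get τ_{X×Y}; counting gives |τ_{X×Y}| = 40.


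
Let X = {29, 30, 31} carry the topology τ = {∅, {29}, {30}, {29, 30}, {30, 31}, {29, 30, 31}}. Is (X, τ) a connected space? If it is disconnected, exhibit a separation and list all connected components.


(X, τ) is disconnected; components = [{29}, {30, 31}].

Find clopen sets (U ∈ τ with X ∖ U ∈ τ):
  U = ∅, X ∖ U = {29, 30, 31} — both open, so U is clopen.
  U = {29}, X ∖ U = {30, 31} — both open, so U is clopen.
  U = {30, 31}, X ∖ U = {29} — both open, so U is clopen.
  U = {29, 30, 31}, X ∖ U = ∅ — both open, so U is clopen.
Nontrivial clopen(s) exist: e.g. {29}. So (X, τ) is disconnected.
Compute connected components by grouping points that agree on all clopens:
  component: {29}
  component: {30, 31}


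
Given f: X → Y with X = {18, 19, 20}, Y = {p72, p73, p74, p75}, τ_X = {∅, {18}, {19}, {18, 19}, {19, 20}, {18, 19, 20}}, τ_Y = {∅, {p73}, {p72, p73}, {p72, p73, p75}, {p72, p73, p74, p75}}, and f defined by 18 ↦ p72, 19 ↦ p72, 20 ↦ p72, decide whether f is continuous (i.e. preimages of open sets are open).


f IS continuous.

Compute f^{-1}(U) for each U ∈ τ_Y:
  U = ∅: f^{-1}(U) = ∅ ∈ τ_X ✓.
  U = {p73}: f^{-1}(U) = ∅ ∈ τ_X ✓.
  U = {p72, p73}: f^{-1}(U) = {18, 19, 20} ∈ τ_X ✓.
  U = {p72, p73, p75}: f^{-1}(U) = {18, 19, 20} ∈ τ_X ✓.
  U = {p72, p73, p74, p75}: f^{-1}(U) = {18, 19, 20} ∈ τ_X ✓.
Every preimage lies in τ_X, so f IS continuous.


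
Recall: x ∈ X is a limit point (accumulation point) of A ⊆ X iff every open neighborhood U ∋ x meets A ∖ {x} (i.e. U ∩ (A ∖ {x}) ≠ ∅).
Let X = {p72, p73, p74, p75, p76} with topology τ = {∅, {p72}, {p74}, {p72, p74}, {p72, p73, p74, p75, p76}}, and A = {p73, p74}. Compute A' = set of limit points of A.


A' = {p73, p75, p76}

For each x ∈ X, list the open sets U ∈ τ with x ∈ U, then check whether U ∩ (A ∖ {x}) ≠ ∅ for every such U.
  x = p72: open {p72} ∋ x has {p72} ∩ (A ∖ {p72}) = ∅, so x is NOT a limit point.
  x = p73: opens ∋ x are {p72, p73, p74, p75, p76}; each meets A ∖ {p73}, so x IS a limit point.
  x = p74: open {p74} ∋ x has {p74} ∩ (A ∖ {p74}) = ∅, so x is NOT a limit point.
  x = p75: opens ∋ x are {p72, p73, p74, p75, p76}; each meets A ∖ {p75}, so x IS a limit point.
  x = p76: opens ∋ x are {p72, p73, p74, p75, p76}; each meets A ∖ {p76}, so x IS a limit point.
Collecting: A' = {p73, p75, p76}.


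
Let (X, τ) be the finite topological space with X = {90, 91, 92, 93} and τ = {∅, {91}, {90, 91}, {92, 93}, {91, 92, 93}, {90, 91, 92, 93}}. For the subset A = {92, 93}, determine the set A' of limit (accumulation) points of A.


A' = {92, 93}

For each x ∈ X, list the open sets U ∈ τ with x ∈ U, then check whether U ∩ (A ∖ {x}) ≠ ∅ for every such U.
  x = 90: open {90, 91} ∋ x has {90, 91} ∩ (A ∖ {90}) = ∅, so x is NOT a limit point.
  x = 91: open {91} ∋ x has {91} ∩ (A ∖ {91}) = ∅, so x is NOT a limit point.
  x = 92: opens ∋ x are {92, 93}, {91, 92, 93}, {90, 91, 92, 93}; each meets A ∖ {92}, so x IS a limit point.
  x = 93: opens ∋ x are {92, 93}, {91, 92, 93}, {90, 91, 92, 93}; each meets A ∖ {93}, so x IS a limit point.
Collecting: A' = {92, 93}.


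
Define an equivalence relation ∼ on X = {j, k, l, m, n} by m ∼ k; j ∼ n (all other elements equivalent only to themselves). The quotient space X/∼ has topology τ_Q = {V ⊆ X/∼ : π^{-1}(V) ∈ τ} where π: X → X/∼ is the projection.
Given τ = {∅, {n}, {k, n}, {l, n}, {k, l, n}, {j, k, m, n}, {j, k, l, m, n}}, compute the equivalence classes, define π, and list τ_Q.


X/∼ = {[j=n], [k=m], [l]}; |τ_Q| = 3.

Equivalence classes: [j=n], [k=m], [l].
Quotient map π: X → X/∼ sends j ↦ [j=n], k ↦ [k=m], l ↦ [l], m ↦ [k=m], n ↦ [j=n].
For each subset V ⊆ X/∼, compute π^{-1}(V) ⊆ X and check whether π^{-1}(V) ∈ τ. V is open in τ_Q iff π^{-1}(V) ∈ τ.
  V = {}: π^{-1}(V) = ∅ ∈ τ ✓.
  V = {[j=n]}: π^{-1}(V) = {j, n} ∉ τ ✗.
  V = {[k=m]}: π^{-1}(V) = {k, m} ∉ τ ✗.
  V = {[j=n], [k=m]}: π^{-1}(V) = {j, k, m, n} ∈ τ ✓.
  V = {[l]}: π^{-1}(V) = {l} ∉ τ ✗.
  V = {[j=n], [l]}: π^{-1}(V) = {j, l, n} ∉ τ ✗.
  V = {[k=m], [l]}: π^{-1}(V) = {k, l, m} ∉ τ ✗.
  V = {[j=n], [k=m], [l]}: π^{-1}(V) = {j, k, l, m, n} ∈ τ ✓.
Open sets in the quotient: τ_Q = {{}, {[j=n], [k=m]}, {[j=n], [k=m], [l]}} (3 elements).


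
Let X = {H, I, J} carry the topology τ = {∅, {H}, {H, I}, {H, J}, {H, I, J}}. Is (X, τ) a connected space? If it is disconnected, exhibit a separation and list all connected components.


(X, τ) is connected.

Find clopen sets (U ∈ τ with X ∖ U ∈ τ):
  U = ∅, X ∖ U = {H, I, J} — both open, so U is clopen.
  U = {H, I, J}, X ∖ U = ∅ — both open, so U is clopen.
Only trivial clopens (∅ and X) exist, so (X, τ) is connected.
Compute connected components by grouping points that agree on all clopens:
  component: {H, I, J}


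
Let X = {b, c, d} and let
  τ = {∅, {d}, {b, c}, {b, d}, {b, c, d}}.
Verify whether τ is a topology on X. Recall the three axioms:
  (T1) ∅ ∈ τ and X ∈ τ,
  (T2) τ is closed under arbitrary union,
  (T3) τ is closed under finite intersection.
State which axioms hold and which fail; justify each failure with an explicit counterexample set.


τ is NOT a topology on X.

Axiom (T1): ∅ ∈ τ? Yes; X ∈ τ? Yes.
Axiom (T2/T3): check pairwise unions and intersections of members of τ.
Counterexample for (T3): {b, c} ∩ {b, d} = {b} ∉ τ. Therefore τ is NOT a topology.


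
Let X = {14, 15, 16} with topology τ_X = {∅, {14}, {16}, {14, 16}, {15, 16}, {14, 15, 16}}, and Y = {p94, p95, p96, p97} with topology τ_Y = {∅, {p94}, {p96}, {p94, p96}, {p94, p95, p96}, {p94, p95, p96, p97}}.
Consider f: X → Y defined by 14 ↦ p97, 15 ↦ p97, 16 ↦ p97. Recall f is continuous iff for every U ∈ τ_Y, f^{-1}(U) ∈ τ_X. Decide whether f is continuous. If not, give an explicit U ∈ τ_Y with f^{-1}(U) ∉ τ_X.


f IS continuous.

Compute f^{-1}(U) for each U ∈ τ_Y:
  U = ∅: f^{-1}(U) = ∅ ∈ τ_X ✓.
  U = {p94}: f^{-1}(U) = ∅ ∈ τ_X ✓.
  U = {p96}: f^{-1}(U) = ∅ ∈ τ_X ✓.
  U = {p94, p96}: f^{-1}(U) = ∅ ∈ τ_X ✓.
  U = {p94, p95, p96}: f^{-1}(U) = ∅ ∈ τ_X ✓.
  U = {p94, p95, p96, p97}: f^{-1}(U) = {14, 15, 16} ∈ τ_X ✓.
Every preimage lies in τ_X, so f IS continuous.


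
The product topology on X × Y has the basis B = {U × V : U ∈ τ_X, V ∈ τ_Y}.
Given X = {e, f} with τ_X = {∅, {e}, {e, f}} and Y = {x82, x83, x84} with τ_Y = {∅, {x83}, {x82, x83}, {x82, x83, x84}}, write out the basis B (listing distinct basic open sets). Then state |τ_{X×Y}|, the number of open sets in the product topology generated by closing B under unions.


Basis B = {∅ × ∅, {e} × {x83}, {e} × {x82, x83}, {e, f} × {x83}, {e} × {x82, x83, x84}, {e, f} × {x82, x83}, {e, f} × {x82, x83, x84}}; |τ_{X×Y}| = 10.

Enumerate products U × V with U ∈ τ_X, V ∈ τ_Y (deduplicated):
  ∅ × ∅ = {} (∅)
  {e} × {x83} = {(e,x83)}
  {e} × {x82, x83} = {(e,x82), (e,x83)}
  {e, f} × {x83} = {(e,x83), (f,x83)}
  {e} × {x82, x83, x84} = {(e,x82), (e,x83), (e,x84)}
  {e, f} × {x82, x83} = {(e,x82), (e,x83), (f,x82), (f,x83)}
  {e, f} × {x82, x83, x84} = {(e,x82), (e,x83), (e,x84), (f,x82), (f,x83), (f,x84)}
These 7 distinct sets form the basis B.
Close under arbitrary unions to get τ_{X×Y}; counting gives |τ_{X×Y}| = 10.


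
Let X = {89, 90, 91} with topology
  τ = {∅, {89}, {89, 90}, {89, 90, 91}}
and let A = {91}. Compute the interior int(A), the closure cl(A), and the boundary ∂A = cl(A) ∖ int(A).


int(A) = ∅, cl(A) = {91}, ∂A = {91}.

Closed sets in (X, τ) are complements of opens:
  closed(X, τ) = {∅, {91}, {90, 91}, {89, 90, 91}}.
int(A) = ⋃ {U ∈ τ : U ⊆ A}. Opens contained in A: ∅.
Taking the union of these: int(A) = ∅.
cl(A) = ⋂ {C closed : A ⊆ C}. Closed sets containing A: {91}, {90, 91}, {89, 90, 91}.
Intersecting these: cl(A) = {91}.
∂A = cl(A) ∖ int(A) = {91} ∖ ∅ = {91}.


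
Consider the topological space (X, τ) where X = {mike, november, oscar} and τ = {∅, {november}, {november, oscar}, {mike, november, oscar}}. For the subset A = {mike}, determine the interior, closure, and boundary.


int(A) = ∅, cl(A) = {mike}, ∂A = {mike}.

Closed sets in (X, τ) are complements of opens:
  closed(X, τ) = {∅, {mike}, {mike, oscar}, {mike, november, oscar}}.
int(A) = ⋃ {U ∈ τ : U ⊆ A}. Opens contained in A: ∅.
Taking the union of these: int(A) = ∅.
cl(A) = ⋂ {C closed : A ⊆ C}. Closed sets containing A: {mike}, {mike, oscar}, {mike, november, oscar}.
Intersecting these: cl(A) = {mike}.
∂A = cl(A) ∖ int(A) = {mike} ∖ ∅ = {mike}.


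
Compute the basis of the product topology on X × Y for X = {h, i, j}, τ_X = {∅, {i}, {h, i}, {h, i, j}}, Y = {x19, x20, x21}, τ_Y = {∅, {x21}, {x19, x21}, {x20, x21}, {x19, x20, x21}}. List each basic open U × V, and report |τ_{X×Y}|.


Basis B = {∅ × ∅, {i} × {x21}, {h, i} × {x21}, {i} × {x19, x21}, {i} × {x20, x21}, {h, i, j} × {x21}, {i} × {x19, x20, x21}, {h, i} × {x19, x21}, {h, i} × {x20, x21}, {h, i} × {x19, x20, x21}, {h, i, j} × {x19, x21}, {h, i, j} × {x20, x21}, {h, i, j} × {x19, x20, x21}}; |τ_{X×Y}| = 30.

Enumerate products U × V with U ∈ τ_X, V ∈ τ_Y (deduplicated):
  ∅ × ∅ = {} (∅)
  {i} × {x21} = {(i,x21)}
  {h, i} × {x21} = {(h,x21), (i,x21)}
  {i} × {x19, x21} = {(i,x19), (i,x21)}
  {i} × {x20, x21} = {(i,x20), (i,x21)}
  {h, i, j} × {x21} = {(h,x21), (i,x21), (j,x21)}
  {i} × {x19, x20, x21} = {(i,x19), (i,x20), (i,x21)}
  {h, i} × {x19, x21} = {(h,x19), (h,x21), (i,x19), (i,x21)}
  {h, i} × {x20, x21} = {(h,x20), (h,x21), (i,x20), (i,x21)}
  {h, i} × {x19, x20, x21} = {(h,x19), (h,x20), (h,x21), (i,x19), (i,x20), (i,x21)}
  {h, i, j} × {x19, x21} = {(h,x19), (h,x21), (i,x19), (i,x21), (j,x19), (j,x21)}
  {h, i, j} × {x20, x21} = {(h,x20), (h,x21), (i,x20), (i,x21), (j,x20), (j,x21)}
  {h, i, j} × {x19, x20, x21} = {(h,x19), (h,x20), (h,x21), (i,x19), (i,x20), (i,x21), (j,x19), (j,x20), (j,x21)}
These 13 distinct sets form the basis B.
Close under arbitrary unions to get τ_{X×Y}; counting gives |τ_{X×Y}| = 30.


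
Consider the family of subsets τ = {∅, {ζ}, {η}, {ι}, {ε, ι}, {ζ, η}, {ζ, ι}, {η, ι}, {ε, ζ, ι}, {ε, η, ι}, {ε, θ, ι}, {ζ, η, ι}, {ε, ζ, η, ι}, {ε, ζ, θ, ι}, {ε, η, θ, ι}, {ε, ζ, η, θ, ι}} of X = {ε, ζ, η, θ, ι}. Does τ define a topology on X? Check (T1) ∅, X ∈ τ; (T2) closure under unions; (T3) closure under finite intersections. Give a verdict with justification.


τ IS a topology on X.

Axiom (T1): ∅ ∈ τ? Yes; X ∈ τ? Yes.
Axiom (T2/T3): check pairwise unions and intersections of members of τ.
All pairwise intersections and unions checked — each lies in τ. Therefore τ satisfies (T1), (T2), (T3): it IS a topology on X.


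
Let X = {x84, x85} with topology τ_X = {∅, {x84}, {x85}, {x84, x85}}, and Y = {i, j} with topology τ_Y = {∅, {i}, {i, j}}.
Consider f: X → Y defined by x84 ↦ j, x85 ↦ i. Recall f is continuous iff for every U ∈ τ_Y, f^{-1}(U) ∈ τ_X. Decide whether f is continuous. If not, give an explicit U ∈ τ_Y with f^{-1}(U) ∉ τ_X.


f IS continuous.

Compute f^{-1}(U) for each U ∈ τ_Y:
  U = ∅: f^{-1}(U) = ∅ ∈ τ_X ✓.
  U = {i}: f^{-1}(U) = {x85} ∈ τ_X ✓.
  U = {i, j}: f^{-1}(U) = {x84, x85} ∈ τ_X ✓.
Every preimage lies in τ_X, so f IS continuous.


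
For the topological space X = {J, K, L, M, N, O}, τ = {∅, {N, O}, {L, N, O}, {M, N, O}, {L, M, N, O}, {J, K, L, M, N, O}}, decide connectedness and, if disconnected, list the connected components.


(X, τ) is connected.

Find clopen sets (U ∈ τ with X ∖ U ∈ τ):
  U = ∅, X ∖ U = {J, K, L, M, N, O} — both open, so U is clopen.
  U = {J, K, L, M, N, O}, X ∖ U = ∅ — both open, so U is clopen.
Only trivial clopens (∅ and X) exist, so (X, τ) is connected.
Compute connected components by grouping points that agree on all clopens:
  component: {J, K, L, M, N, O}


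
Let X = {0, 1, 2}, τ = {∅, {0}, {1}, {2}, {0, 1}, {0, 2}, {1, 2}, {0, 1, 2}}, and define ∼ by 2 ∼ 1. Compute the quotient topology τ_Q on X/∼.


X/∼ = {[0], [1=2]}; |τ_Q| = 4.

Equivalence classes: [0], [1=2].
Quotient map π: X → X/∼ sends 0 ↦ [0], 1 ↦ [1=2], 2 ↦ [1=2].
For each subset V ⊆ X/∼, compute π^{-1}(V) ⊆ X and check whether π^{-1}(V) ∈ τ. V is open in τ_Q iff π^{-1}(V) ∈ τ.
  V = {}: π^{-1}(V) = ∅ ∈ τ ✓.
  V = {[0]}: π^{-1}(V) = {0} ∈ τ ✓.
  V = {[1=2]}: π^{-1}(V) = {1, 2} ∈ τ ✓.
  V = {[0], [1=2]}: π^{-1}(V) = {0, 1, 2} ∈ τ ✓.
Open sets in the quotient: τ_Q = {{}, {[0]}, {[1=2]}, {[0], [1=2]}} (4 elements).


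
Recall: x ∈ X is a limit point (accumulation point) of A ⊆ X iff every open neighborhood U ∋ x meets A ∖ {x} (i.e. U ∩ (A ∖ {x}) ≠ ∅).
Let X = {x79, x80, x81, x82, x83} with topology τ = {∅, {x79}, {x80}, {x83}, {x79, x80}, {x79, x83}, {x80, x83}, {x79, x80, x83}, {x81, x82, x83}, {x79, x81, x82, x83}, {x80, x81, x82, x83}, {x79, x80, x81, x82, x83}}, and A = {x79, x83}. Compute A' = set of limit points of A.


A' = {x81, x82}

For each x ∈ X, list the open sets U ∈ τ with x ∈ U, then check whether U ∩ (A ∖ {x}) ≠ ∅ for every such U.
  x = x79: open {x79} ∋ x has {x79} ∩ (A ∖ {x79}) = ∅, so x is NOT a limit point.
  x = x80: open {x80} ∋ x has {x80} ∩ (A ∖ {x80}) = ∅, so x is NOT a limit point.
  x = x81: opens ∋ x are {x81, x82, x83}, {x79, x81, x82, x83}, {x80, x81, x82, x83}, {x79, x80, x81, x82, x83}; each meets A ∖ {x81}, so x IS a limit point.
  x = x82: opens ∋ x are {x81, x82, x83}, {x79, x81, x82, x83}, {x80, x81, x82, x83}, {x79, x80, x81, x82, x83}; each meets A ∖ {x82}, so x IS a limit point.
  x = x83: open {x83} ∋ x has {x83} ∩ (A ∖ {x83}) = ∅, so x is NOT a limit point.
Collecting: A' = {x81, x82}.


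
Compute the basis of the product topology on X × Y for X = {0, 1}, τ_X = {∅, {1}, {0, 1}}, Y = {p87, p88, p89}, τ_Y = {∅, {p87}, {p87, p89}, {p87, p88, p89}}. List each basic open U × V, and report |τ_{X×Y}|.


Basis B = {∅ × ∅, {1} × {p87}, {0, 1} × {p87}, {1} × {p87, p89}, {1} × {p87, p88, p89}, {0, 1} × {p87, p89}, {0, 1} × {p87, p88, p89}}; |τ_{X×Y}| = 10.

Enumerate products U × V with U ∈ τ_X, V ∈ τ_Y (deduplicated):
  ∅ × ∅ = {} (∅)
  {1} × {p87} = {(1,p87)}
  {0, 1} × {p87} = {(0,p87), (1,p87)}
  {1} × {p87, p89} = {(1,p87), (1,p89)}
  {1} × {p87, p88, p89} = {(1,p87), (1,p88), (1,p89)}
  {0, 1} × {p87, p89} = {(0,p87), (0,p89), (1,p87), (1,p89)}
  {0, 1} × {p87, p88, p89} = {(0,p87), (0,p88), (0,p89), (1,p87), (1,p88), (1,p89)}
These 7 distinct sets form the basis B.
Close under arbitrary unions to get τ_{X×Y}; counting gives |τ_{X×Y}| = 10.


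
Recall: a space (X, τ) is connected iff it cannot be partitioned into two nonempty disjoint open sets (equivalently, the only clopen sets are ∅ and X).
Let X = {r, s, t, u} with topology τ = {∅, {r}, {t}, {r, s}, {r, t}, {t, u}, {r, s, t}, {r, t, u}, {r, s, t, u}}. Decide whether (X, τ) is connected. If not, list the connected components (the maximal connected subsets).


(X, τ) is disconnected; components = [{r, s}, {t, u}].

Find clopen sets (U ∈ τ with X ∖ U ∈ τ):
  U = ∅, X ∖ U = {r, s, t, u} — both open, so U is clopen.
  U = {r, s}, X ∖ U = {t, u} — both open, so U is clopen.
  U = {t, u}, X ∖ U = {r, s} — both open, so U is clopen.
  U = {r, s, t, u}, X ∖ U = ∅ — both open, so U is clopen.
Nontrivial clopen(s) exist: e.g. {r, s}. So (X, τ) is disconnected.
Compute connected components by grouping points that agree on all clopens:
  component: {r, s}
  component: {t, u}


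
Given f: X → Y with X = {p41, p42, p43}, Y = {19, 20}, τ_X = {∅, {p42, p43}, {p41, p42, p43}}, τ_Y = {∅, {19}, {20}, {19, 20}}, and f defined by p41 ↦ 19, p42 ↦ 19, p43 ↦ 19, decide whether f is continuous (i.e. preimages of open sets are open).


f IS continuous.

Compute f^{-1}(U) for each U ∈ τ_Y:
  U = ∅: f^{-1}(U) = ∅ ∈ τ_X ✓.
  U = {19}: f^{-1}(U) = {p41, p42, p43} ∈ τ_X ✓.
  U = {20}: f^{-1}(U) = ∅ ∈ τ_X ✓.
  U = {19, 20}: f^{-1}(U) = {p41, p42, p43} ∈ τ_X ✓.
Every preimage lies in τ_X, so f IS continuous.


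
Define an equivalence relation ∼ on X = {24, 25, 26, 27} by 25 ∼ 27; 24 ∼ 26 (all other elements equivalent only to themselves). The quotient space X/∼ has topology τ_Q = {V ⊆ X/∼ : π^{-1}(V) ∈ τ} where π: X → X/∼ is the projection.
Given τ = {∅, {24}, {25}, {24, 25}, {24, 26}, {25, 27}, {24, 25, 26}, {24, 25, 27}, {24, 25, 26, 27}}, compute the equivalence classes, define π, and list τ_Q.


X/∼ = {[24=26], [25=27]}; |τ_Q| = 4.

Equivalence classes: [24=26], [25=27].
Quotient map π: X → X/∼ sends 24 ↦ [24=26], 25 ↦ [25=27], 26 ↦ [24=26], 27 ↦ [25=27].
For each subset V ⊆ X/∼, compute π^{-1}(V) ⊆ X and check whether π^{-1}(V) ∈ τ. V is open in τ_Q iff π^{-1}(V) ∈ τ.
  V = {}: π^{-1}(V) = ∅ ∈ τ ✓.
  V = {[24=26]}: π^{-1}(V) = {24, 26} ∈ τ ✓.
  V = {[25=27]}: π^{-1}(V) = {25, 27} ∈ τ ✓.
  V = {[24=26], [25=27]}: π^{-1}(V) = {24, 25, 26, 27} ∈ τ ✓.
Open sets in the quotient: τ_Q = {{}, {[24=26]}, {[25=27]}, {[24=26], [25=27]}} (4 elements).
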